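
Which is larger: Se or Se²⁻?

Se²⁻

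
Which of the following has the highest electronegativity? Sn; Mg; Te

Te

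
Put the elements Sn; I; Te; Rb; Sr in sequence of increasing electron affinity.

Sr < Rb < Sn < Te < I

Rb is in period 5, group 1; Sr is in period 5, group 2; Sn is in period 5, group 14; Te is in period 5, group 16; I is in period 5, group 17.
Adding an electron releases more energy for atoms nearer the top right (short of the noble gases).
All lie in period 5; the across-period trend (electron affinity increases left to right) applies, with the exception below.
Note the exception: Rb has a higher electron affinity than Sr, contrary to the simple trend — adding an electron to Sr (ns²) has to open a new, higher-energy np subshell, which is unfavourable.
For reference (kJ/mol): Rb 47, Sr 5, Sn 107, Te 190, I 295.
So from lowest to highest: Sr < Rb < Sn < Te < I.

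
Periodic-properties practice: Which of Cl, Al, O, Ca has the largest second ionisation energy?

O

The second ionization energy removes an electron from the +1 ion. For each element: Cl⁺ still has 6 valence electrons; Al⁺ still has 2 valence electrons; O⁺ still has 5 valence electrons; Ca⁺ still has 1 valence electron.
All are still removing valence electrons, so compare the +1 ions as you would atoms: IE_2 generally rises across a period (higher Z_eff) and falls down a group (larger shell), subject to the usual subshell exceptions.
Valence configurations: Cl⁺ [Ne]3s²3p⁴, Al⁺ [Ne]3s², O⁺ [He]2s²2p³, Ca⁺ [Ar]4s¹.
Approximate IE_2 values (kJ/mol): Cl 2298, Al 1817, O 3388, Ca 1145.
So the second ionization energies run Ca < Al < Cl < O.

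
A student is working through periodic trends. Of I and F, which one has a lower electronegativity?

I

F is in period 2, group 17; I is in period 5, group 17.
Smaller atoms with higher effective nuclear charge are more electronegative.
All are in group 17, so electronegativity increases up the group.
So I has the lower electronegativity (I < F).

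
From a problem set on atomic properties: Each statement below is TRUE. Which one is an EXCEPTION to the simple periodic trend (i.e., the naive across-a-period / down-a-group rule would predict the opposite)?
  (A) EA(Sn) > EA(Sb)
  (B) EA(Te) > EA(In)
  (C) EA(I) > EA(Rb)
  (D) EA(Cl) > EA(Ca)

The general trend: electron affinity increases across a period and decreases down a group.
(A) Sn (period 5, group 14) vs Sb (period 5, group 15): the stated order contradicts the simple trend.
(B) Te (period 5, group 16) vs In (period 5, group 13): the stated order agrees with the simple trend.
(C) I (period 5, group 17) vs Rb (period 5, group 1): the stated order agrees with the simple trend.
(D) Cl (period 3, group 17) vs Ca (period 4, group 2): the stated order agrees with the simple trend.
The exception is (A): adding an electron to Sb's half-filled 5p³ is unfavourable, so Sn has the more exothermic EA.

(A)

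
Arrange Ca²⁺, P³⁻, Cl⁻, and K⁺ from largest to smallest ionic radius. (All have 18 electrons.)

All of these have 18 electrons, so size is governed by nuclear charge alone: the more protons, the stronger the pull on the same electron cloud, and the smaller the ion.
Nuclear charges: Ca²⁺ (Z=20), K⁺ (Z=19), Cl⁻ (Z=17), P³⁻ (Z=15).
Largest to smallest: P³⁻ > Cl⁻ > K⁺ > Ca²⁺.

P³⁻, Cl⁻, K⁺, Ca²⁺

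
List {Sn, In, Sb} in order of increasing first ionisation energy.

IE₁ increases left→right with effective nuclear charge and decreases top→bottom as the valence shell moves farther out.
All lie in period 5, so first ionization energy increases left to right.
So from lowest to highest: In < Sn < Sb.

In < Sn < Sb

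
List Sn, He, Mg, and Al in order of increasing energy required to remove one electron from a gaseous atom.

Al < Sn < Mg < He

He is in period 1, group 18; Mg is in period 3, group 2; Al is in period 3, group 13; Sn is in period 5, group 14.
Removing the outermost electron gets harder across a period and easier down a group.
Neither a single period nor a single group — weigh both effects.
Sn > Al: the two effects oppose for this pair; the across-period effect wins (709 vs 578 kJ/mol).
Mg > Sn: period and group pull opposite ways; the down-group shift dominates (738 vs 709 kJ/mol).
He > Mg: relative to Mg, both the across-period and down-group shifts push He's first ionization energy up.
Note the exception: Mg has a higher first ionization energy than Al, contrary to the simple trend — Al's single 3p electron is easier to remove than one from Mg's filled 3s².
Approximate values (kJ/mol): He 2372, Mg 738, Al 578, Sn 709.
So from lowest to highest: Al < Sn < Mg < He.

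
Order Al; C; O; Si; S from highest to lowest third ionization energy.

Consider each +2 ion: Al²⁺ still has 1 valence electron; C²⁺ still has 2 valence electrons; O²⁺ still has 4 valence electrons; Si²⁺ still has 2 valence electrons; S²⁺ still has 4 valence electrons.
All are still removing valence electrons, so compare the +2 ions as you would atoms: IE_3 generally rises across a period (higher Z_eff) and falls down a group (larger shell), subject to the usual subshell exceptions.
Valence configurations: Al²⁺ [Ne]3s¹, C²⁺ [He]2s², O²⁺ [He]2s²2p², Si²⁺ [Ne]3s², S²⁺ [Ne]3s²3p².
Tabulated IE_3 (kJ/mol): Al 2745, C 4620, O 5300, Si 3232, S 3357.
Hence IE_3: Al < Si < S < C < O.

O > C > S > Si > Al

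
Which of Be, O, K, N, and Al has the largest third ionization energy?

The third ionization energy removes an electron from the +2 ion. For each element: Be²⁺ is the bare [He] core; O²⁺ still has 4 valence electrons; K²⁺ is already 1 electron into the core; N²⁺ still has 3 valence electrons; Al²⁺ still has 1 valence electron.
Usually core removal costs more than valence removal, but here the competition is close: a tightly held n=2 valence electron can cost more to remove than an n=3 core electron, so the actual values have to decide it.
Valence configurations: O²⁺ [He]2s²2p², N²⁺ [He]2s²2p¹, Al²⁺ [Ne]3s¹.
Tabulated IE_3 (kJ/mol): Be 14849, O 5300, K 4420, N 4578, Al 2745.
Hence IE_3: Al < K < N < O < Be.

Be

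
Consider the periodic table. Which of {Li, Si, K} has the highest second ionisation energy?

Consider each +1 ion: Li⁺ is the bare [He] core; Si⁺ still has 3 valence electrons; K⁺ is the bare [Ar] core.
Pulling an electron out of a noble-gas core costs far more than removing a remaining valence electron, so K and Li sit at the high end of IE_2.
Tabulated IE_2 (kJ/mol): Li 7298, Si 1577, K 3052.
Hence IE_2: Si < K < Li.

Li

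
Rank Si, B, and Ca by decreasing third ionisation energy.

Ca > B > Si

IE_3 is the cost of taking one more electron from the +2 cation: Si²⁺ still has 2 valence electrons; B²⁺ still has 1 valence electron; Ca²⁺ is the bare [Ar] core.
Pulling an electron out of a noble-gas core costs far more than removing a remaining valence electron, so Ca sits at the high end of IE_3.
Valence configurations: Si²⁺ [Ne]3s², B²⁺ [He]2s¹.
Approximate IE_3 values (kJ/mol): Si 3232, B 3660, Ca 4912.
So the third ionization energies run Si < B < Ca.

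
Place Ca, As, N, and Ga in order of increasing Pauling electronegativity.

Ca < Ga < As < N

N is in period 2, group 15; Ca is in period 4, group 2; Ga is in period 4, group 13; As is in period 4, group 15.
Electronegativity increases across a period and decreases down a group, tracking effective nuclear charge and atomic size.
These span different periods and groups, so the two trends combine.
Ga > Ca: Ga lies to the right of Ca in period 4, so the across-period effect alone puts Ga higher.
As > Ga: As lies to the right of Ga in period 4, so the across-period effect alone puts As higher.
N > As: N sits above As in group 15, so the down-group effect alone puts N higher.
Approximate values (Pauling): N 3.04, Ca 1.00, Ga 1.81, As 2.18.
So from lowest to highest: Ca < Ga < As < N.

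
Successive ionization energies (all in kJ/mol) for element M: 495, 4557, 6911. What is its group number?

Group 1

Look for the largest jump between consecutive ionization energies: IE2/IE1 ≈ 9.2, far larger than any earlier ratio.
That jump marks the point where a core electron is being removed. So the atom has 1 valence electron.
A main-group element with 1 valence electron is in group 1.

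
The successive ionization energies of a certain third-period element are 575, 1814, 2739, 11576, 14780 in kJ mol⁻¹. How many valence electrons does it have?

Look for the largest jump between consecutive ionization energies: IE4/IE3 ≈ 4.2, far larger than any earlier ratio.
That jump marks the point where a core electron is being removed. So the atom has 3 valence electrons.

3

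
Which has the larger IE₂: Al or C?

The second ionization energy removes an electron from the +1 ion. For each element: Al⁺ still has 2 valence electrons; C⁺ still has 3 valence electrons.
All are still removing valence electrons, so compare the +1 ions as you would atoms: IE_2 generally rises across a period (higher Z_eff) and falls down a group (larger shell), subject to the usual subshell exceptions.
Valence configurations: Al⁺ [Ne]3s², C⁺ [He]2s²2p¹.
Tabulated IE_2 (kJ/mol): Al 1817, C 2353.
Overall IE_2 order: Al < C.

C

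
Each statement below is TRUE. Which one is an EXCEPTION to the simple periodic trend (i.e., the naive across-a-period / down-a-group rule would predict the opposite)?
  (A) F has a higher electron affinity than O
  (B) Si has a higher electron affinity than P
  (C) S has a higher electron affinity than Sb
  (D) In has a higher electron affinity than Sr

The general trend: electron affinity increases across a period and decreases down a group.
(A) F (period 2, group 17) vs O (period 2, group 16): the stated order agrees with the simple trend.
(B) Si (period 3, group 14) vs P (period 3, group 15): the stated order contradicts the simple trend.
(C) S (period 3, group 16) vs Sb (period 5, group 15): the stated order agrees with the simple trend.
(D) In (period 5, group 13) vs Sr (period 5, group 2): the stated order agrees with the simple trend.
The exception is (B): adding an electron to P's half-filled 3p³ is unfavourable, so Si (3p²) has the more exothermic EA.

(B)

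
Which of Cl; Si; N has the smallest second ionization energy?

Si

IE_2 is the cost of taking one more electron from the +1 cation: Cl⁺ still has 6 valence electrons; Si⁺ still has 3 valence electrons; N⁺ still has 4 valence electrons.
All are still removing valence electrons, so compare the +1 ions as you would atoms: IE_2 generally rises across a period (higher Z_eff) and falls down a group (larger shell), subject to the usual subshell exceptions.
Valence configurations: Cl⁺ [Ne]3s²3p⁴, Si⁺ [Ne]3s²3p¹, N⁺ [He]2s²2p².
Tabulated IE_2 (kJ/mol): Cl 2298, Si 1577, N 2856.
So the second ionization energies run Si < Cl < N.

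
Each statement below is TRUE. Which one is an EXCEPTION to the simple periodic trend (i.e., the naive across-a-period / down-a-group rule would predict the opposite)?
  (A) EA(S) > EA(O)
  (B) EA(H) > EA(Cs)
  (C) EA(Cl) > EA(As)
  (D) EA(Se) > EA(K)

(A)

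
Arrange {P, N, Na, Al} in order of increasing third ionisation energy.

The third ionization energy removes an electron from the +2 ion. For each element: P²⁺ still has 3 valence electrons; N²⁺ still has 3 valence electrons; Na²⁺ is already 1 electron into the core; Al²⁺ still has 1 valence electron.
Breaking into a closed-shell core is much more expensive than removing a leftover valence electron — Na has the largest IE_3 here.
Valence configurations: P²⁺ [Ne]3s²3p¹, N²⁺ [He]2s²2p¹, Al²⁺ [Ne]3s¹.
The numbers (kJ/mol): P 2914, N 4578, Na 6910, Al 2745.
Overall IE_3 order: Al < P < N < Na.

Al, P, N, Na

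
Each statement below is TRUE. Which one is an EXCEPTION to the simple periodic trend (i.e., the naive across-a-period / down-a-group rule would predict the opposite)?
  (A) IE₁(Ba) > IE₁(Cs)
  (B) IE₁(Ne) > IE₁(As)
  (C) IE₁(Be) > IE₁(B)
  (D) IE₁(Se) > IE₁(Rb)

(C)

The general trend: first ionization energy increases across a period and decreases down a group.
(A) Ba (period 6, group 2) vs Cs (period 6, group 1): the stated order agrees with the simple trend.
(B) Ne (period 2, group 18) vs As (period 4, group 15): the stated order agrees with the simple trend.
(C) Be (period 2, group 2) vs B (period 2, group 13): the stated order contradicts the simple trend.
(D) Se (period 4, group 16) vs Rb (period 5, group 1): the stated order agrees with the simple trend.
The exception is (C): removing B's lone 2p electron is easier than breaking Be's filled 2s².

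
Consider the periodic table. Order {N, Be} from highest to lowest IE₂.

N > Be

IE_2 is the cost of taking one more electron from the +1 cation: N⁺ still has 4 valence electrons; Be⁺ still has 1 valence electron.
All are still removing valence electrons, so compare the +1 ions as you would atoms: IE_2 generally rises across a period (higher Z_eff) and falls down a group (larger shell), subject to the usual subshell exceptions.
Valence configurations: N⁺ [He]2s²2p², Be⁺ [He]2s¹.
Tabulated IE_2 (kJ/mol): N 2856, Be 1757.
Hence IE_2: Be < N.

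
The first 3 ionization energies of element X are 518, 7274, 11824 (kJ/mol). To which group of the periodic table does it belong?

Group 1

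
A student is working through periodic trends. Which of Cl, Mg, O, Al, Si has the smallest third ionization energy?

Al

The third ionization energy removes an electron from the +2 ion. For each element: Cl²⁺ still has 5 valence electrons; Mg²⁺ is the bare [Ne] core; O²⁺ still has 4 valence electrons; Al²⁺ still has 1 valence electron; Si²⁺ still has 2 valence electrons.
Breaking into a closed-shell core is much more expensive than removing a leftover valence electron — Mg has the largest IE_3 here.
Valence configurations: Cl²⁺ [Ne]3s²3p³, O²⁺ [He]2s²2p², Al²⁺ [Ne]3s¹, Si²⁺ [Ne]3s².
Tabulated IE_3 (kJ/mol): Cl 3822, Mg 7733, O 5300, Al 2745, Si 3232.
Overall IE_3 order: Al < Si < Cl < O < Mg.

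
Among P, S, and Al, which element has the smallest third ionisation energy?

Consider each +2 ion: P²⁺ still has 3 valence electrons; S²⁺ still has 4 valence electrons; Al²⁺ still has 1 valence electron.
All are still removing valence electrons, so compare the +2 ions as you would atoms: IE_3 generally rises across a period (higher Z_eff) and falls down a group (larger shell), subject to the usual subshell exceptions.
Valence configurations: P²⁺ [Ne]3s²3p¹, S²⁺ [Ne]3s²3p², Al²⁺ [Ne]3s¹.
Tabulated IE_3 (kJ/mol): P 2914, S 3357, Al 2745.
So the third ionization energies run Al < P < S.

Al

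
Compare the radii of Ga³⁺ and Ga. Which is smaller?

Ga³⁺

Forming Ga³⁺ removes 3 electrons from Ga. Fewer electrons for the same nuclear charge means less shielding and a higher Z_eff on the remaining electrons, and for main-group metals the entire outer shell is lost.
A cation is smaller than its parent atom: Ga³⁺ < Ga.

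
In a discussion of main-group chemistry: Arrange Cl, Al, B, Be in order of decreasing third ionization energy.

After 2 electrons have been removed, what remains? Cl²⁺ still has 5 valence electrons; Al²⁺ still has 1 valence electron; B²⁺ still has 1 valence electron; Be²⁺ is the bare [He] core.
Core electrons are held far more tightly than valence electrons, so Be tops the IE_3 order.
Valence configurations: Cl²⁺ [Ne]3s²3p³, Al²⁺ [Ne]3s¹, B²⁺ [He]2s¹.
Tabulated IE_3 (kJ/mol): Cl 3822, Al 2745, B 3660, Be 14849.
Hence IE_3: Al < B < Cl < Be.

Be > Cl > B > Al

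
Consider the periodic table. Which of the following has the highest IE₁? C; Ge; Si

C is in period 2, group 14; Si is in period 3, group 14; Ge is in period 4, group 14.
IE₁ increases left→right with effective nuclear charge and decreases top→bottom as the valence shell moves farther out.
All are in group 14, so first ionization energy increases up the group.
The highest IE₁ among these belongs to C.

C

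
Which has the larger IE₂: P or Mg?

Consider each +1 ion: P⁺ still has 4 valence electrons; Mg⁺ still has 1 valence electron.
All are still removing valence electrons, so compare the +1 ions as you would atoms: IE_2 generally rises across a period (higher Z_eff) and falls down a group (larger shell), subject to the usual subshell exceptions.
Valence configurations: P⁺ [Ne]3s²3p², Mg⁺ [Ne]3s¹.
The numbers (kJ/mol): P 1907, Mg 1451.
Overall IE_2 order: Mg < P.

P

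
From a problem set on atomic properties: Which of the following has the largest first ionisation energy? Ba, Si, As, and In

As

Si is in period 3, group 14; As is in period 4, group 15; In is in period 5, group 13; Ba is in period 6, group 2.
First ionization energy rises across a period (greater Z_eff holds electrons more tightly) and falls down a group (valence electrons are farther from the nucleus).
Neither a single period nor a single group — weigh both effects.
In > Ba: both effects reinforce here, so In is clearly the higher of the two.
Si > In: relative to In, both the across-period and down-group shifts push Si's first ionization energy up.
As > Si: the two effects oppose for this pair; the across-period effect wins (947 vs 786 kJ/mol).
For reference (kJ/mol): Si 786, As 947, In 558, Ba 503.
The largest first ionisation energy among these belongs to As.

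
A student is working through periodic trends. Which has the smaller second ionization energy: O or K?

K

Consider each +1 ion: O⁺ still has 5 valence electrons; K⁺ is the bare [Ar] core.
Usually core removal costs more than valence removal, but here the competition is close: a tightly held n=2 valence electron can cost more to remove than an n=3 core electron, so the actual values have to decide it.
Tabulated IE_2 (kJ/mol): O 3388, K 3052.
Overall IE_2 order: K < O.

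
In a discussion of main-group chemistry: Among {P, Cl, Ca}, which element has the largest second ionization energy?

Consider each +1 ion: P⁺ still has 4 valence electrons; Cl⁺ still has 6 valence electrons; Ca⁺ still has 1 valence electron.
All are still removing valence electrons, so compare the +1 ions as you would atoms: IE_2 generally rises across a period (higher Z_eff) and falls down a group (larger shell), subject to the usual subshell exceptions.
Valence configurations: P⁺ [Ne]3s²3p², Cl⁺ [Ne]3s²3p⁴, Ca⁺ [Ar]4s¹.
Tabulated IE_2 (kJ/mol): P 1907, Cl 2298, Ca 1145.
Putting it together, IE_2: Ca < P < Cl.

Cl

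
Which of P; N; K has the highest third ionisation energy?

N

The third ionization energy removes an electron from the +2 ion. For each element: P²⁺ still has 3 valence electrons; N²⁺ still has 3 valence electrons; K²⁺ is already 1 electron into the core.
Usually core removal costs more than valence removal, but here the competition is close: a tightly held n=2 valence electron can cost more to remove than an n=3 core electron, so the actual values have to decide it.
Valence configurations: P²⁺ [Ne]3s²3p¹, N²⁺ [He]2s²2p¹.
Approximate IE_3 values (kJ/mol): P 2914, N 4578, K 4420.
Putting it together, IE_3: P < K < N.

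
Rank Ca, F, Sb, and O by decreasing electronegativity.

F, O, Sb, Ca

O is in period 2, group 16; F is in period 2, group 17; Ca is in period 4, group 2; Sb is in period 5, group 15.
Smaller atoms with higher effective nuclear charge are more electronegative.
Here both period and group differ, so the two effects have to be weighed against each other.
Sb > Ca: period and group pull opposite ways; the across-period shift dominates (2.05 vs 1.00).
O > Sb: both effects reinforce here, so O is clearly the higher of the two.
F > O: both are in period 2; the period trend gives F the larger value.
Tabulated electronegativity (Pauling): O 3.44, F 3.98, Ca 1.00, Sb 2.05.
So from highest to lowest: F > O > Sb > Ca.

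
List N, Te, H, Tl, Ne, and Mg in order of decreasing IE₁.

H is in period 1, group 1; N is in period 2, group 15; Ne is in period 2, group 18; Mg is in period 3, group 2; Te is in period 5, group 16; Tl is in period 6, group 13.
Across a period the outer electron is held more tightly (higher IE₁); down a group it sits in a higher shell, more shielded, and comes off more easily.
Here both period and group differ, so the two effects have to be weighed against each other.
Mg > Tl: period and group pull opposite ways; the down-group shift dominates (738 vs 589 kJ/mol).
Te > Mg: period and group pull opposite ways; the across-period shift dominates (869 vs 738 kJ/mol).
H > Te: the two effects oppose for this pair; the down-group effect wins (1312 vs 869 kJ/mol).
N > H: period and group pull opposite ways; the across-period shift dominates (1402 vs 1312 kJ/mol).
Ne > N: Ne lies to the right of N in period 2, so the across-period effect alone puts Ne higher.
Tabulated first ionization energy (kJ/mol): H 1312, N 1402, Ne 2081, Mg 738, Te 869, Tl 589.
So from highest to lowest: Ne > N > H > Te > Mg > Tl.

Ne > N > H > Te > Mg > Tl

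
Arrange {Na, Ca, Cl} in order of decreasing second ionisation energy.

IE_2 is the cost of taking one more electron from the +1 cation: Na⁺ is the bare [Ne] core; Ca⁺ still has 1 valence electron; Cl⁺ still has 6 valence electrons.
Pulling an electron out of a noble-gas core costs far more than removing a remaining valence electron, so Na sits at the high end of IE_2.
Valence configurations: Ca⁺ [Ar]4s¹, Cl⁺ [Ne]3s²3p⁴.
The numbers (kJ/mol): Na 4562, Ca 1145, Cl 2298.
Overall IE_2 order: Ca < Cl < Na.

Na > Cl > Ca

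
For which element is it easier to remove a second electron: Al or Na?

Al

The second ionization energy removes an electron from the +1 ion. For each element: Al⁺ still has 2 valence electrons; Na⁺ is the bare [Ne] core.
Breaking into a closed-shell core is much more expensive than removing a leftover valence electron — Na has the largest IE_2 here.
The numbers (kJ/mol): Al 1817, Na 4562.
So the second ionization energies run Al < Na.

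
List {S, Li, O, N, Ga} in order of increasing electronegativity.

Li is in period 2, group 1; N is in period 2, group 15; O is in period 2, group 16; S is in period 3, group 16; Ga is in period 4, group 13.
Smaller atoms with higher effective nuclear charge are more electronegative.
Here both period and group differ, so the two effects have to be weighed against each other.
Ga > Li: period and group pull opposite ways; the across-period shift dominates (1.81 vs 0.98).
S > Ga: both effects reinforce here, so S is clearly the higher of the two.
N > S: period and group pull opposite ways; the down-group shift dominates (3.04 vs 2.58).
O > N: O lies to the right of N in period 2, so the across-period effect alone puts O higher.
Approximate values (Pauling): Li 0.98, N 3.04, O 3.44, S 2.58, Ga 1.81.
So from lowest to highest: Li < Ga < S < N < O.

Li < Ga < S < N < O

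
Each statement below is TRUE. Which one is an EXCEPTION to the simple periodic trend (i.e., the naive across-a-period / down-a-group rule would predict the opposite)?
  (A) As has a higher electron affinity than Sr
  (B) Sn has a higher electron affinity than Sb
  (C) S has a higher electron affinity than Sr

The general trend: electron affinity increases across a period and decreases down a group.
(A) As (period 4, group 15) vs Sr (period 5, group 2): the stated order agrees with the simple trend.
(B) Sn (period 5, group 14) vs Sb (period 5, group 15): the stated order contradicts the simple trend.
(C) S (period 3, group 16) vs Sr (period 5, group 2): the stated order agrees with the simple trend.
The exception is (B): adding an electron to Sb's half-filled 5p³ is unfavourable, so Sn has the more exothermic EA.

(B)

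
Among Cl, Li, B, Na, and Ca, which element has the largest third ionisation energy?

Li

The third ionization energy removes an electron from the +2 ion. For each element: Cl²⁺ still has 5 valence electrons; Li²⁺ is already 1 electron into the core; B²⁺ still has 1 valence electron; Na²⁺ is already 1 electron into the core; Ca²⁺ is the bare [Ar] core.
Core electrons are held far more tightly than valence electrons, so Ca, Na and Li top the IE_3 order.
Valence configurations: Cl²⁺ [Ne]3s²3p³, B²⁺ [He]2s¹.
The numbers (kJ/mol): Cl 3822, Li 11815, B 3660, Na 6910, Ca 4912.
So the third ionization energies run B < Cl < Ca < Na < Li.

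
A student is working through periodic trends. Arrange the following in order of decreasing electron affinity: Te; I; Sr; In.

Sr is in period 5, group 2; In is in period 5, group 13; Te is in period 5, group 16; I is in period 5, group 17.
EA tends to increase across a period and decrease down a group, though the pattern is less regular than for IE or radius.
All lie in period 5, so electron affinity increases left to right.
So from highest to lowest: I > Te > In > Sr.

I > Te > In > Sr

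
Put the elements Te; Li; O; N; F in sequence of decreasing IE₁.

Li is in period 2, group 1; N is in period 2, group 15; O is in period 2, group 16; F is in period 2, group 17; Te is in period 5, group 16.
First ionization energy rises across a period (greater Z_eff holds electrons more tightly) and falls down a group (valence electrons are farther from the nucleus).
These span different periods and groups, so the two trends combine.
Te > Li: period and group pull opposite ways; the across-period shift dominates (869 vs 520 kJ/mol).
O > Te: O sits above Te in group 16, so the down-group effect alone puts O higher.
N > O: this pair runs against the simple trend — see the exception note.
F > N: F lies to the right of N in period 2, so the across-period effect alone puts F higher.
Note the exception: N has a higher first ionization energy than O, contrary to the simple trend — pairing an electron in O's 2p⁴ costs repulsion energy, so O ionizes more easily than half-filled N (2p³).
Tabulated first ionization energy (kJ/mol): Li 520, N 1402, O 1314, F 1681, Te 869.
So from highest to lowest: F > N > O > Te > Li.

F > N > O > Te > Li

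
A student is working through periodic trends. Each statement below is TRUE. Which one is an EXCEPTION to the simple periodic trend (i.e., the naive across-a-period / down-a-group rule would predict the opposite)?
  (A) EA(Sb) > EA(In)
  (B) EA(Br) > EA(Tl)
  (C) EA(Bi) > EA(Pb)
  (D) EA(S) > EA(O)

(D)

The general trend: electron affinity increases across a period and decreases down a group.
(A) Sb (period 5, group 15) vs In (period 5, group 13): the stated order agrees with the simple trend.
(B) Br (period 4, group 17) vs Tl (period 6, group 13): the stated order agrees with the simple trend.
(C) Bi (period 6, group 15) vs Pb (period 6, group 14): the stated order agrees with the simple trend.
(D) S (period 3, group 16) vs O (period 2, group 16): the stated order contradicts the simple trend.
The exception is (D): the compact 2p subshell of O repels the added electron more than S's larger 3p does.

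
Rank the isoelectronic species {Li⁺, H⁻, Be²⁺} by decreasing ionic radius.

All of these have 2 electrons, so size is governed by nuclear charge alone: the more protons, the stronger the pull on the same electron cloud, and the smaller the ion.
Nuclear charges: Be²⁺ (Z=4), Li⁺ (Z=3), H⁻ (Z=1).
Largest to smallest: H⁻ > Li⁺ > Be²⁺.

H⁻ > Li⁺ > Be²⁺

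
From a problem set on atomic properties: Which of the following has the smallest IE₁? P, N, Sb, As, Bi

Bi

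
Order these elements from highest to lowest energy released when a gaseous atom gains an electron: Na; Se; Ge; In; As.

Se, Ge, As, Na, In

Atoms with high Z_eff and room in the valence shell (especially the halogens) have the most exothermic electron affinities.
Here both period and group differ, so the two effects have to be weighed against each other.
Na > In: the two effects oppose for this pair; the down-group effect wins (53 vs 29 kJ/mol).
As > Na: period and group pull opposite ways; the across-period shift dominates (78 vs 53 kJ/mol).
Ge > As: this pair runs against the simple trend — see the exception note.
Se > Ge: both are in period 4; the period trend gives Se the larger value.
Note the exception: Ge has a higher electron affinity than As, contrary to the simple trend — adding an electron to As's half-filled 4p³ is unfavourable, so Ge (4p²) has the more exothermic EA.
Approximate values (kJ/mol): Na 53, Ge 119, As 78, Se 195, In 29.
So from highest to lowest: Se > Ge > As > Na > In.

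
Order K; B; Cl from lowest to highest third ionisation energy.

B < Cl < K

IE_3 is the cost of taking one more electron from the +2 cation: K²⁺ is already 1 electron into the core; B²⁺ still has 1 valence electron; Cl²⁺ still has 5 valence electrons.
Pulling an electron out of a noble-gas core costs far more than removing a remaining valence electron, so K sits at the high end of IE_3.
Valence configurations: B²⁺ [He]2s¹, Cl²⁺ [Ne]3s²3p³.
The numbers (kJ/mol): K 4420, B 3660, Cl 3822.
Hence IE_3: B < Cl < K.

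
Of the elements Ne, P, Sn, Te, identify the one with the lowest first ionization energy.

Removing the outermost electron gets harder across a period and easier down a group.
Neither a single period nor a single group — weigh both effects.
Te > Sn: Te lies to the right of Sn in period 5, so the across-period effect alone puts Te higher.
P > Te: the two effects oppose for this pair; the down-group effect wins (1012 vs 869 kJ/mol).
Ne > P: both effects reinforce here, so Ne is clearly the higher of the two.
Approximate values (kJ/mol): Ne 2081, P 1012, Sn 709, Te 869.
The lowest first ionization energy among these belongs to Sn.

Sn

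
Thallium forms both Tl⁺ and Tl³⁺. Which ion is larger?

Tl⁺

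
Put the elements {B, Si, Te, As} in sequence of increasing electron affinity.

B is in period 2, group 13; Si is in period 3, group 14; As is in period 4, group 15; Te is in period 5, group 16.
EA tends to increase across a period and decrease down a group, though the pattern is less regular than for IE or radius.
A diagonal step moves right (one effect) and down (the opposite effect) at once.
As > B: the two effects oppose for this pair; the across-period effect wins (78 vs 27 kJ/mol).
Si > As: period and group pull opposite ways; the down-group shift dominates (134 vs 78 kJ/mol).
Te > Si: the two effects oppose for this pair; the across-period effect wins (190 vs 134 kJ/mol).
Tabulated electron affinity (kJ/mol): B 27, Si 134, As 78, Te 190.
So from lowest to highest: B < As < Si < Te.

B, As, Si, Te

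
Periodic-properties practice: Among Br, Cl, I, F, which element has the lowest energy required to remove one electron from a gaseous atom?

I

F is in period 2, group 17; Cl is in period 3, group 17; Br is in period 4, group 17; I is in period 5, group 17.
First ionization energy rises across a period (greater Z_eff holds electrons more tightly) and falls down a group (valence electrons are farther from the nucleus).
All are in group 17, so first ionization energy increases up the group.
The lowest energy required to remove one electron from a gaseous atom among these belongs to I.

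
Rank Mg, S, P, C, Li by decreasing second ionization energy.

Li > C > S > P > Mg

After 1 electron has been removed, what remains? Mg⁺ still has 1 valence electron; S⁺ still has 5 valence electrons; P⁺ still has 4 valence electrons; C⁺ still has 3 valence electrons; Li⁺ is the bare [He] core.
Core electrons are held far more tightly than valence electrons, so Li tops the IE_2 order.
Valence configurations: Mg⁺ [Ne]3s¹, S⁺ [Ne]3s²3p³, P⁺ [Ne]3s²3p², C⁺ [He]2s²2p¹.
The numbers (kJ/mol): Mg 1451, S 2252, P 1907, C 2353, Li 7298.
Overall IE_2 order: Mg < P < S < C < Li.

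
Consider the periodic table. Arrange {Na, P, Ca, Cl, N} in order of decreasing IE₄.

Na > N > Ca > Cl > P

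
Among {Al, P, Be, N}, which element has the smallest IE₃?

After 2 electrons have been removed, what remains? Al²⁺ still has 1 valence electron; P²⁺ still has 3 valence electrons; Be²⁺ is the bare [He] core; N²⁺ still has 3 valence electrons.
Core electrons are held far more tightly than valence electrons, so Be tops the IE_3 order.
Valence configurations: Al²⁺ [Ne]3s¹, P²⁺ [Ne]3s²3p¹, N²⁺ [He]2s²2p¹.
Approximate IE_3 values (kJ/mol): Al 2745, P 2914, Be 14849, N 4578.
Putting it together, IE_3: Al < P < N < Be.

Al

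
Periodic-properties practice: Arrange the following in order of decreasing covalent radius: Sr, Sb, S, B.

B is in period 2, group 13; S is in period 3, group 16; Sr is in period 5, group 2; Sb is in period 5, group 15.
Moving right in a period, electrons are added to the same shell under a stronger nuclear pull, so atoms get smaller; moving down, a new shell is opened and atoms get larger.
Neither a single period nor a single group — weigh both effects.
S > B: the two effects oppose for this pair; the down-group effect wins (103 vs 85 pm).
Sb > S: both effects reinforce here, so Sb is clearly the larger of the two.
Sr > Sb: both are in period 5; the period trend gives Sr the larger value.
Tabulated atomic radius (pm): B 85, S 103, Sr 185, Sb 140.
So from largest to smallest: Sr > Sb > S > B.

Sr > Sb > S > B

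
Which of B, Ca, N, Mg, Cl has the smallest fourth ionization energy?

Cl

IE_4 is the cost of taking one more electron from the +3 cation: B³⁺ is the bare [He] core; Ca³⁺ is already 1 electron into the core; N³⁺ still has 2 valence electrons; Mg³⁺ is already 1 electron into the core; Cl³⁺ still has 4 valence electrons.
Usually core removal costs more than valence removal, but here the competition is close: a tightly held n=2 valence electron can cost more to remove than an n=3 core electron, so the actual values have to decide it.
Valence configurations: N³⁺ [He]2s², Cl³⁺ [Ne]3s²3p².
The numbers (kJ/mol): B 25026, Ca 6491, N 7475, Mg 10543, Cl 5159.
Overall IE_4 order: Cl < Ca < N < Mg < B.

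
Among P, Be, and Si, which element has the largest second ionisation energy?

P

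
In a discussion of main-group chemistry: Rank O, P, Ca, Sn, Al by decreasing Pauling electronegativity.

O > P > Sn > Al > Ca

O is in period 2, group 16; Al is in period 3, group 13; P is in period 3, group 15; Ca is in period 4, group 2; Sn is in period 5, group 14.
EN rises left→right (higher Z_eff, smaller atoms) and falls top→bottom (larger, more shielded atoms).
Here both period and group differ, so the two effects have to be weighed against each other.
Al > Ca: relative to Ca, both the across-period and down-group shifts push Al's electronegativity up.
Sn > Al: the two effects oppose for this pair; the across-period effect wins (1.96 vs 1.61).
P > Sn: both effects reinforce here, so P is clearly the higher of the two.
O > P: relative to P, both the across-period and down-group shifts push O's electronegativity up.
For reference (Pauling): O 3.44, Al 1.61, P 2.19, Ca 1.00, Sn 1.96.
So from highest to lowest: O > P > Sn > Al > Ca.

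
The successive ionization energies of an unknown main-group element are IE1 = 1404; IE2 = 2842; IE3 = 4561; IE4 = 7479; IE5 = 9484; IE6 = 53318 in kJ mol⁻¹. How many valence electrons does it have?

5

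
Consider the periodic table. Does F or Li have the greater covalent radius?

Li

Li is in period 2, group 1; F is in period 2, group 17.
Radius decreases left→right (rising Z_eff, same n) and increases top→bottom (higher n).
All lie in period 2, so atomic radius increases right to left.
So Li has the greater covalent radius (Li > F).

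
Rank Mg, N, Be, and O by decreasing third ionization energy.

Be > Mg > O > N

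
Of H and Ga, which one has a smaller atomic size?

H is in period 1, group 1; Ga is in period 4, group 13.
Moving right in a period, electrons are added to the same shell under a stronger nuclear pull, so atoms get smaller; moving down, a new shell is opened and atoms get larger.
These span different periods and groups, so the two trends combine.
Ga > H: the two effects oppose for this pair; the down-group effect wins (124 vs 32 pm).
Tabulated atomic radius (pm): H 32, Ga 124.
So H has the smaller atomic size (H < Ga).

H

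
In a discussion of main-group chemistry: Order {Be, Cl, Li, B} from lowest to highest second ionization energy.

Be < Cl < B < Li

Consider each +1 ion: Be⁺ still has 1 valence electron; Cl⁺ still has 6 valence electrons; Li⁺ is the bare [He] core; B⁺ still has 2 valence electrons.
Pulling an electron out of a noble-gas core costs far more than removing a remaining valence electron, so Li sits at the high end of IE_2.
Valence configurations: Be⁺ [He]2s¹, Cl⁺ [Ne]3s²3p⁴, B⁺ [He]2s².
The numbers (kJ/mol): Be 1757, Cl 2298, Li 7298, B 2427.
So the second ionization energies run Be < Cl < B < Li.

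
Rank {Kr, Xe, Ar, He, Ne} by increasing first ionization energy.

First ionization energy rises across a period (greater Z_eff holds electrons more tightly) and falls down a group (valence electrons are farther from the nucleus).
All are in group 18, so first ionization energy increases up the group.
So from lowest to highest: Xe < Kr < Ar < Ne < He.

Xe, Kr, Ar, Ne, He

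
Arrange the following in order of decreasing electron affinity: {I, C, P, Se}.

C is in period 2, group 14; P is in period 3, group 15; Se is in period 4, group 16; I is in period 5, group 17.
EA tends to increase across a period and decrease down a group, though the pattern is less regular than for IE or radius.
These sit on a diagonal, where the across-period and down-group effects partly cancel.
C > P: period and group pull opposite ways; the down-group shift dominates (122 vs 72 kJ/mol).
Se > C: period and group pull opposite ways; the across-period shift dominates (195 vs 122 kJ/mol).
I > Se: the two effects oppose for this pair; the across-period effect wins (295 vs 195 kJ/mol).
For reference (kJ/mol): C 122, P 72, Se 195, I 295.
So from highest to lowest: I > Se > C > P.

I, Se, C, P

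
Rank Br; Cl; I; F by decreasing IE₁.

F, Cl, Br, I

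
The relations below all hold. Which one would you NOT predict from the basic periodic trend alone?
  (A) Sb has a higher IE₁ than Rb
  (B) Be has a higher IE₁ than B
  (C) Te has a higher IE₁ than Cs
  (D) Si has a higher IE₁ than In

(B)

The general trend: IE₁ increases across a period and decreases down a group.
(A) Sb (period 5, group 15) vs Rb (period 5, group 1): the stated order agrees with the simple trend.
(B) Be (period 2, group 2) vs B (period 2, group 13): the stated order contradicts the simple trend.
(C) Te (period 5, group 16) vs Cs (period 6, group 1): the stated order agrees with the simple trend.
(D) Si (period 3, group 14) vs In (period 5, group 13): the stated order agrees with the simple trend.
The exception is (B): removing B's lone 2p electron is easier than breaking Be's filled 2s².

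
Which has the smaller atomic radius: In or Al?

Al is in period 3, group 13; In is in period 5, group 13.
Atomic radius shrinks across a period as nuclear charge pulls the same shell inward, and grows down a group as new shells are added.
All are in group 13, so atomic radius increases down the group.
So Al has the smaller atomic radius (Al < In).

Al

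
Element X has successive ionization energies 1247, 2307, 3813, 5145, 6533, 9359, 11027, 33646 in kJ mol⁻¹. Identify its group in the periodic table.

Group 17

Look for the largest jump between consecutive ionization energies: IE8/IE7 ≈ 3.1, far larger than any earlier ratio.
That jump marks the point where a core electron is being removed. So the atom has 7 valence electrons.
A main-group element with 7 valence electrons is in group 17.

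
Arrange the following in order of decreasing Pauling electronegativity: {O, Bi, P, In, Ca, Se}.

Atoms toward the upper right of the periodic table pull bonding electrons most strongly.
These span different periods and groups, so the two trends combine.
In > Ca: the two effects oppose for this pair; the across-period effect wins (1.78 vs 1.00).
Bi > In: period and group pull opposite ways; the across-period shift dominates (2.02 vs 1.78).
P > Bi: they share group 15; the group trend gives P the larger value.
Se > P: period and group pull opposite ways; the across-period shift dominates (2.55 vs 2.19).
O > Se: they share group 16; the group trend gives O the larger value.
For reference (Pauling): O 3.44, P 2.19, Ca 1.00, Se 2.55, In 1.78, Bi 2.02.
So from highest to lowest: O > Se > P > Bi > In > Ca.

O, Se, P, Bi, In, Ca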